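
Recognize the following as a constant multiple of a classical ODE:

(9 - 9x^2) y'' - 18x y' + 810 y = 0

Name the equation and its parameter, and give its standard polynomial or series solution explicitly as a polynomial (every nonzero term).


All three coefficients share the factor 9; dividing through by 9 gives  (1 - x^2) y'' - 2x y' + 90 y = 0.
This matches the Legendre equation (1 - x^2) y'' - 2x y' + n(n+1) y = 0 (note the -2x y' term) with n(n+1) = 90, so n = 9; the polynomial solution is P_9(x).
With y = sum_k a_k x^k, matching x^k gives (k+2)(k+1) a_{k+2} = [k(k+1) - n(n+1)] a_k = (k - 9)(k + 10) a_k. The right side vanishes at k = 9, so the series with the parity of 9 terminates at degree 9.
Standard normalization (P_n(1) = 1): leading coefficient (2n)!/(2^n (n!)^2) = 6402373705728000/(512*131681894400) = 12155/128, so a_9 = 12155/128. Work downward with a_k = (k+1)(k+2) a_{k+2} / ((k - 9)(k + 10)):
  a_7 = (8)(9)(12155/128) / ((7 - 9)(7 + 10)) = (109395/16)/(-34) = -6435/32
  a_5 = (6)(7)(-6435/32) / ((5 - 9)(5 + 10)) = (-135135/16)/(-60) = 9009/64
  a_3 = (4)(5)(9009/64) / ((3 - 9)(3 + 10)) = (45045/16)/(-78) = -1155/32
  a_1 = (2)(3)(-1155/32) / ((1 - 9)(1 + 10)) = (-3465/16)/(-88) = 315/128
Hence P_9(x) = 12155 x^9/128 - 6435 x^7/32 + 9009 x^5/64 - 1155 x^3/32 + 315 x/128.

P_9(x); series = 12155 x^9/128 - 6435 x^7/32 + 9009 x^5/64 - 1155 x^3/32 + 315 x/128


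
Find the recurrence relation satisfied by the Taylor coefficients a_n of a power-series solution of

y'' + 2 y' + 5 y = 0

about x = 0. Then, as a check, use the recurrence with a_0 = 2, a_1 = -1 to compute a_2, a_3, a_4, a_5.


Substitute y = sum_n a_n x^n.
y''(x) has coefficient (n+2)(n+1) a_{n+2} at x^n;
2 y'(x) has coefficient 2 (n+1) a_{n+1} at x^n;
5 y(x) has coefficient 5 a_n at x^n.
Matching x^n: (n+2)(n+1) a_{n+2} + 2 (n+1) a_{n+1} + 5 a_n = 0.
Thus a_{n+2} = [-2 (n+1) a_{n+1} - 5 a_n] / ((n+1)(n+2)).

Check with a_0 = 2, a_1 = -1 (apply the recurrence for n = 0, 1, 2, 3): a_0 = 2, a_1 = -1, a_2 = -4, a_3 = 7/2, a_4 = -1/12, a_5 = -101/120.

a_(n+2) = [-2 (n+1) a_(n+1) - 5 a_n] / ((n+1)(n+2)); check: a_0 = 2, a_1 = -1, a_2 = -4, a_3 = 7/2, a_4 = -1/12, a_5 = -101/120


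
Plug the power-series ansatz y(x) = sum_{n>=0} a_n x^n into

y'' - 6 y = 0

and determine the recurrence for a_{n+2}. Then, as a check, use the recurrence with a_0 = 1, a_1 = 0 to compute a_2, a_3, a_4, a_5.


Substitute y = sum_n a_n x^n into y'' + (const) y = 0.
y''(x) = sum_{n>=0} (n+2)(n+1) a_{n+2} x^n.
The ODE becomes sum_n [(n+2)(n+1) a_{n+2} - 6 a_n] x^n = 0.
Setting each coefficient to zero gives the recurrence:
  (n+2)(n+1) a_{n+2} - 6 a_n = 0,
  a_{n+2} = 6 / ((n+1)(n+2)) a_n.

Check with a_0 = 1, a_1 = 0 (apply the recurrence for n = 0, 1, 2, 3): a_0 = 1, a_1 = 0, a_2 = 3, a_3 = 0, a_4 = 3/2, a_5 = 0.

a_{n+2} = 6/((n+1)(n+2)) * a_n; check: a_0 = 1, a_1 = 0, a_2 = 3, a_3 = 0, a_4 = 3/2, a_5 = 0


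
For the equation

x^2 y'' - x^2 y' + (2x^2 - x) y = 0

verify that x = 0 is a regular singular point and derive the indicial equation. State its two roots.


Divide by x^2 to reach normal form y'' + P_1(x) y' + P_2(x) y = 0 with P_1(x) = -1 and P_2(x) = 2 - 1/x.
x = 0 is a singular point because the y-coefficient 2 - 1/x has a pole at x = 0.
It is a regular singular point because x P_1(x) = p(x) = -x and x^2 P_2(x) = q(x) = 2x^2 - x are polynomials, hence analytic at x = 0.
p(0) = 0,  q(0) = 0.
Indicial equation: r(r-1) + p(0) r + q(0) = 0, i.e. r^2 + (p(0) - 1) r + q(0) = 0, i.e. r^2 - 1 r = 0.
Discriminant: (-1)^2 - 4(0) = 1, so r = (1 ± 1)/2.
Solving: r_1 = 1, r_2 = 0.

indicial: r^2 - 1 r = 0; roots r_1 = 1, r_2 = 0


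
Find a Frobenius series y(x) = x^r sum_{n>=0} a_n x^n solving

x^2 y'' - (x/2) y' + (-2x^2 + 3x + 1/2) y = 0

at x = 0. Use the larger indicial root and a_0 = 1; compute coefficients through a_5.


Write in Frobenius form y'' + (p(x)/x) y' + (q(x)/x^2) y = 0:
  p(x) = -1/2,  q(x) = -2x^2 + 3x + 1/2.
Indicial equation: r(r-1) + (-1/2) r + (1/2) = 0 -> roots r_1 = 1, r_2 = 1/2.
Take r = r_1 = 1. Let y(x) = x^r sum_{n>=0} a_n x^n with a_0 = 1.
Substitute y = x^r sum a_n x^n and match x^{r+n}. The recurrence is
  D(n) a_n + 3 a_{n-1} - 2 a_{n-2} = 0,  where D(n) = (r+n)(r+n-1) + (-1/2)(r+n) + (1/2).
  a_n = [-3 a_{n-1} + 2 a_{n-2}] / D(n).
Since the indicial polynomial factors as (r - r_1)(r - r_2), D(n) = (r_1 + n - r_1)(r_1 + n - r_2) = n(n + 1/2).
Evaluating step by step (a_0 = 1):
  n = 1: D(1) = 1(1 + 1/2) = 3/2; numerator = -3(1) = -3; a_1 = (-3)/(3/2) = -2
  n = 2: D(2) = 2(2 + 1/2) = 5; numerator = -3(-2) + 2(1) = 8; a_2 = (8)/(5) = 8/5
  n = 3: D(3) = 3(3 + 1/2) = 21/2; numerator = -3(8/5) + 2(-2) = -44/5; a_3 = (-44/5)/(21/2) = -88/105
  n = 4: D(4) = 4(4 + 1/2) = 18; numerator = -3(-88/105) + 2(8/5) = 40/7; a_4 = (40/7)/(18) = 20/63
  n = 5: D(5) = 5(5 + 1/2) = 55/2; numerator = -3(20/63) + 2(-88/105) = -92/35; a_5 = (-92/35)/(55/2) = -184/1925

r = 1; a_0 = 1; a_1 = -2; a_2 = 8/5; a_3 = -88/105; a_4 = 20/63; a_5 = -184/1925


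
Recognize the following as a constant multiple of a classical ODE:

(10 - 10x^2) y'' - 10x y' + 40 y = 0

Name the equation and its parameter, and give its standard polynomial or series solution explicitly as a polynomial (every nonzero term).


All three coefficients share the factor 10; dividing through by 10 gives  (1 - x^2) y'' - x y' + 4 y = 0.
This matches the Chebyshev equation (1 - x^2) y'' - x y' + n^2 y = 0 (note the -x y' term, not -2x y') with n^2 = 4, so n = 2; the polynomial solution is T_2(x).
With y = sum_k a_k x^k, matching x^k gives (k+2)(k+1) a_{k+2} = (k^2 - n^2) a_k = (k - 2)(k + 2) a_k. The right side vanishes at k = 2, so the series with the parity of 2 terminates at degree 2.
Standard normalization: leading coefficient of T_n is 2^(n-1), so a_2 = 2^1 = 2. Work downward with a_k = (k+1)(k+2) a_{k+2} / ((k - 2)(k + 2)):
  a_0 = (1)(2)(2) / ((0 - 2)(0 + 2)) = 4/(-4) = -1
Hence T_2(x) = 2 x^2 - 1.

T_2(x); series = 2 x^2 - 1


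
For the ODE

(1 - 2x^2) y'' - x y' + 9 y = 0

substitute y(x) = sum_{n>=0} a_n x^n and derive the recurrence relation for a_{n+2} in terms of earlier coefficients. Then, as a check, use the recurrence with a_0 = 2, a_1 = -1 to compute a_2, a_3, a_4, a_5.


Substitute y = sum_n a_n x^n.
(1 - 2 x^2) y'' contributes (n+2)(n+1) a_{n+2} - 2 n(n-1) a_n at x^n.
-x y'(x) contributes -n a_n at x^n.
9 y(x) contributes 9 a_n at x^n.
Matching x^n: (n+2)(n+1) a_{n+2} + (-2 n(n-1) - n + 9) a_n = 0.
Thus a_{n+2} = (2 n(n-1) + n - 9) / ((n+1)(n+2)) * a_n.

Check with a_0 = 2, a_1 = -1 (apply the recurrence for n = 0, 1, 2, 3): a_0 = 2, a_1 = -1, a_2 = -9, a_3 = 4/3, a_4 = 9/4, a_5 = 2/5.

a_(n+2) = (2 n(n-1) + n - 9) / ((n+1)(n+2)) * a_n; check: a_0 = 2, a_1 = -1, a_2 = -9, a_3 = 4/3, a_4 = 9/4, a_5 = 2/5


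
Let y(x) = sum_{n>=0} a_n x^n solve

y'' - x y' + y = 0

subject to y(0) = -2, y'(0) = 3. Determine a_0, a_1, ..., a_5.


Ansatz: y(x) = sum_{n>=0} a_n x^n, so y'(x) = sum_{n>=1} n a_n x^(n-1) and y''(x) = sum_{n>=2} n(n-1) a_n x^(n-2).
Substitute into P(x) y'' + Q(x) y' + R(x) y = 0 with P(x) = 1, Q(x) = -x, R(x) = 1, and match powers of x.
Initial conditions: a_0 = -2, a_1 = 3.
Setting the coefficient of each power of x to zero and solving order by order (substituting the coefficients already found):
  x^0: 2 a_2 + a_0 = 0  ->  2 a_2 = -a_0 = 2  ->  a_2 = 1
  x^1: 6 a_3 = 0  ->  a_3 = 0
  x^2: 12 a_4 - a_2 = 0  ->  12 a_4 = a_2 = 1  ->  a_4 = 1/12
  x^3: 20 a_5 - 2 a_3 = 0  ->  20 a_5 = 2 a_3 = 0  ->  a_5 = 0
Truncated series: y(x) = -2 + 3 x + x^2 + (1/12) x^4 + O(x^6).

a_0 = -2; a_1 = 3; a_2 = 1; a_3 = 0; a_4 = 1/12; a_5 = 0


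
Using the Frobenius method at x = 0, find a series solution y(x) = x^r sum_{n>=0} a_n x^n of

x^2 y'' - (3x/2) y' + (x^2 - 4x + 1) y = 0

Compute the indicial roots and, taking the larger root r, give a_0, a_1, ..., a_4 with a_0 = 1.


Write in Frobenius form y'' + (p(x)/x) y' + (q(x)/x^2) y = 0:
  p(x) = -3/2,  q(x) = x^2 - 4x + 1.
Indicial equation: r(r-1) + (-3/2) r + (1) = 0 -> roots r_1 = 2, r_2 = 1/2.
Take r = r_1 = 2. Let y(x) = x^r sum_{n>=0} a_n x^n with a_0 = 1.
Substitute y = x^r sum a_n x^n and match x^{r+n}. The recurrence is
  D(n) a_n - 4 a_{n-1} + 1 a_{n-2} = 0,  where D(n) = (r+n)(r+n-1) + (-3/2)(r+n) + (1).
  a_n = [4 a_{n-1} - 1 a_{n-2}] / D(n).
Since the indicial polynomial factors as (r - r_1)(r - r_2), D(n) = (r_1 + n - r_1)(r_1 + n - r_2) = n(n + 3/2).
Evaluating step by step (a_0 = 1):
  n = 1: D(1) = 1(1 + 3/2) = 5/2; numerator = 4(1) = 4; a_1 = (4)/(5/2) = 8/5
  n = 2: D(2) = 2(2 + 3/2) = 7; numerator = 4(8/5) - 1(1) = 27/5; a_2 = (27/5)/(7) = 27/35
  n = 3: D(3) = 3(3 + 3/2) = 27/2; numerator = 4(27/35) - 1(8/5) = 52/35; a_3 = (52/35)/(27/2) = 104/945
  n = 4: D(4) = 4(4 + 3/2) = 22; numerator = 4(104/945) - 1(27/35) = -313/945; a_4 = (-313/945)/(22) = -313/20790

r = 2; a_0 = 1; a_1 = 8/5; a_2 = 27/35; a_3 = 104/945; a_4 = -313/20790


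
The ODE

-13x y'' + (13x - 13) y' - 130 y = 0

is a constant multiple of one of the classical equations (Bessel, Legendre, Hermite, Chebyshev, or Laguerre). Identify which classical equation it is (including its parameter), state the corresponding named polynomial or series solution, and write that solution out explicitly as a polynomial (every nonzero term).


All three coefficients share the factor -13; dividing through by -13 gives  x y'' + (1 - x) y' + 10 y = 0.
This matches the Laguerre equation x y'' + (1 - x) y' + n y = 0 with n = 10; the polynomial solution is L_10(x).
With y = sum_k a_k x^k, matching x^k gives (k+1)k a_{k+1} + (k+1) a_{k+1} - k a_k + n a_k = 0, i.e. (k+1)^2 a_{k+1} = (k - n) a_k = (k - 10) a_k. The right side vanishes at k = 10, so the series terminates at degree 10.
Standard normalization L_n(0) = 1 gives a_0 = 1. Work upward with a_{k+1} = (k - 10) a_k / (k+1)^2:
  a_1 = (0 - 10)(1) / 1^2 = -10/1 = -10
  a_2 = (1 - 10)(-10) / 2^2 = 90/4 = 45/2
  a_3 = (2 - 10)(45/2) / 3^2 = -180/9 = -20
  a_4 = (3 - 10)(-20) / 4^2 = 140/16 = 35/4
  a_5 = (4 - 10)(35/4) / 5^2 = (-105/2)/25 = -21/10
  a_6 = (5 - 10)(-21/10) / 6^2 = (21/2)/36 = 7/24
  a_7 = (6 - 10)(7/24) / 7^2 = (-7/6)/49 = -1/42
  a_8 = (7 - 10)(-1/42) / 8^2 = (1/14)/64 = 1/896
  a_9 = (8 - 10)(1/896) / 9^2 = (-1/448)/81 = -1/36288
  a_10 = (9 - 10)(-1/36288) / 10^2 = (1/36288)/100 = 1/3628800
Hence L_10(x) = x^10/3628800 - x^9/36288 + x^8/896 - x^7/42 + 7 x^6/24 - 21 x^5/10 + 35 x^4/4 - 20 x^3 + 45 x^2/2 - 10 x + 1.

L_10(x); series = x^10/3628800 - x^9/36288 + x^8/896 - x^7/42 + 7 x^6/24 - 21 x^5/10 + 35 x^4/4 - 20 x^3 + 45 x^2/2 - 10 x + 1


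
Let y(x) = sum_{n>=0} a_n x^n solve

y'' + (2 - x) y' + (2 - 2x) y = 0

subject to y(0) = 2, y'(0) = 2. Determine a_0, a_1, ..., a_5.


Ansatz: y(x) = sum_{n>=0} a_n x^n, so y'(x) = sum_{n>=1} n a_n x^(n-1) and y''(x) = sum_{n>=2} n(n-1) a_n x^(n-2).
Substitute into P(x) y'' + Q(x) y' + R(x) y = 0 with P(x) = 1, Q(x) = 2 - x, R(x) = 2 - 2x, and match powers of x.
Initial conditions: a_0 = 2, a_1 = 2.
Setting the coefficient of each power of x to zero and solving order by order (substituting the coefficients already found):
  x^0: 2 a_2 + 2 a_1 + 2 a_0 = 0  ->  2 a_2 = -2 a_1 - 2 a_0 = -8  ->  a_2 = -4
  x^1: 6 a_3 + 4 a_2 + a_1 - 2 a_0 = 0  ->  6 a_3 = -4 a_2 - a_1 + 2 a_0 = 18  ->  a_3 = 3
  x^2: 12 a_4 + 6 a_3 - 2 a_1 = 0  ->  12 a_4 = -6 a_3 + 2 a_1 = -14  ->  a_4 = -7/6
  x^3: 20 a_5 + 8 a_4 - a_3 - 2 a_2 = 0  ->  20 a_5 = -8 a_4 + a_3 + 2 a_2 = 13/3  ->  a_5 = 13/60
Truncated series: y(x) = 2 + 2 x - 4 x^2 + 3 x^3 - (7/6) x^4 + (13/60) x^5 + O(x^6).

a_0 = 2; a_1 = 2; a_2 = -4; a_3 = 3; a_4 = -7/6; a_5 = 13/60


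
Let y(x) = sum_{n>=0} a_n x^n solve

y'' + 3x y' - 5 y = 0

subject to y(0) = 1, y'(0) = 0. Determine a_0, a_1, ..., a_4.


Ansatz: y(x) = sum_{n>=0} a_n x^n, so y'(x) = sum_{n>=1} n a_n x^(n-1) and y''(x) = sum_{n>=2} n(n-1) a_n x^(n-2).
Substitute into P(x) y'' + Q(x) y' + R(x) y = 0 with P(x) = 1, Q(x) = 3x, R(x) = -5, and match powers of x.
Initial conditions: a_0 = 1, a_1 = 0.
Setting the coefficient of each power of x to zero and solving order by order (substituting the coefficients already found):
  x^0: 2 a_2 - 5 a_0 = 0  ->  2 a_2 = 5 a_0 = 5  ->  a_2 = 5/2
  x^1: 6 a_3 - 2 a_1 = 0  ->  6 a_3 = 2 a_1 = 0  ->  a_3 = 0
  x^2: 12 a_4 + a_2 = 0  ->  12 a_4 = -a_2 = -5/2  ->  a_4 = -5/24
Truncated series: y(x) = 1 + (5/2) x^2 - (5/24) x^4 + O(x^5).

a_0 = 1; a_1 = 0; a_2 = 5/2; a_3 = 0; a_4 = -5/24


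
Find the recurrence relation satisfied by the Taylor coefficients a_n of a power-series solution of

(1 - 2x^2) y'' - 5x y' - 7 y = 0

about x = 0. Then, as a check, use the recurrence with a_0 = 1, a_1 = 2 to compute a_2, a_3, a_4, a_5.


Substitute y = sum_n a_n x^n.
(1 - 2 x^2) y'' contributes (n+2)(n+1) a_{n+2} - 2 n(n-1) a_n at x^n.
-5 x y'(x) contributes -5 n a_n at x^n.
-7 y(x) contributes -7 a_n at x^n.
Matching x^n: (n+2)(n+1) a_{n+2} + (-2 n(n-1) - 5 n - 7) a_n = 0.
Thus a_{n+2} = (2 n(n-1) + 5 n + 7) / ((n+1)(n+2)) * a_n.

Check with a_0 = 1, a_1 = 2 (apply the recurrence for n = 0, 1, 2, 3): a_0 = 1, a_1 = 2, a_2 = 7/2, a_3 = 4, a_4 = 49/8, a_5 = 34/5.

a_(n+2) = (2 n(n-1) + 5 n + 7) / ((n+1)(n+2)) * a_n; check: a_0 = 1, a_1 = 2, a_2 = 7/2, a_3 = 4, a_4 = 49/8, a_5 = 34/5


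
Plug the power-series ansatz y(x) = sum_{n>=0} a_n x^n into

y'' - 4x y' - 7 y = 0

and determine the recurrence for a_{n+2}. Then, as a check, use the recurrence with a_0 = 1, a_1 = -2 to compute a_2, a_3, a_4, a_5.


Substitute y = sum_n a_n x^n.
y''(x) has coefficient (n+2)(n+1) a_{n+2} at x^n;
-4 x y'(x) has coefficient -4 n a_n at x^n (shift);
-7 y(x) has coefficient -7 a_n at x^n.
Matching x^n: (n+2)(n+1) a_{n+2} + (-4n - 7) a_n = 0.
Thus a_{n+2} = (4n + 7) / ((n+1)(n+2)) * a_n.

Check with a_0 = 1, a_1 = -2 (apply the recurrence for n = 0, 1, 2, 3): a_0 = 1, a_1 = -2, a_2 = 7/2, a_3 = -11/3, a_4 = 35/8, a_5 = -209/60.

a_(n+2) = (4n + 7) / ((n+1)(n+2)) * a_n; check: a_0 = 1, a_1 = -2, a_2 = 7/2, a_3 = -11/3, a_4 = 35/8, a_5 = -209/60


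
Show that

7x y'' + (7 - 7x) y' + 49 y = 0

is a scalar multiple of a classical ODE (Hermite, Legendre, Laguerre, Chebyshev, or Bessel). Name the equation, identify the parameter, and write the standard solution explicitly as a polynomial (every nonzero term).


All three coefficients share the factor 7; dividing through by 7 gives  x y'' + (1 - x) y' + 7 y = 0.
This matches the Laguerre equation x y'' + (1 - x) y' + n y = 0 with n = 7; the polynomial solution is L_7(x).
With y = sum_k a_k x^k, matching x^k gives (k+1)k a_{k+1} + (k+1) a_{k+1} - k a_k + n a_k = 0, i.e. (k+1)^2 a_{k+1} = (k - n) a_k = (k - 7) a_k. The right side vanishes at k = 7, so the series terminates at degree 7.
Standard normalization L_n(0) = 1 gives a_0 = 1. Work upward with a_{k+1} = (k - 7) a_k / (k+1)^2:
  a_1 = (0 - 7)(1) / 1^2 = -7/1 = -7
  a_2 = (1 - 7)(-7) / 2^2 = 42/4 = 21/2
  a_3 = (2 - 7)(21/2) / 3^2 = (-105/2)/9 = -35/6
  a_4 = (3 - 7)(-35/6) / 4^2 = (70/3)/16 = 35/24
  a_5 = (4 - 7)(35/24) / 5^2 = (-35/8)/25 = -7/40
  a_6 = (5 - 7)(-7/40) / 6^2 = (7/20)/36 = 7/720
  a_7 = (6 - 7)(7/720) / 7^2 = (-7/720)/49 = -1/5040
Hence L_7(x) = -x^7/5040 + 7 x^6/720 - 7 x^5/40 + 35 x^4/24 - 35 x^3/6 + 21 x^2/2 - 7 x + 1.

L_7(x); series = -x^7/5040 + 7 x^6/720 - 7 x^5/40 + 35 x^4/24 - 35 x^3/6 + 21 x^2/2 - 7 x + 1


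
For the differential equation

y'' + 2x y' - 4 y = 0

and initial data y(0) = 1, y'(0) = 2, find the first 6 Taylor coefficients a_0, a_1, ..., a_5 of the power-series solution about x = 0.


Ansatz: y(x) = sum_{n>=0} a_n x^n, so y'(x) = sum_{n>=1} n a_n x^(n-1) and y''(x) = sum_{n>=2} n(n-1) a_n x^(n-2).
Substitute into P(x) y'' + Q(x) y' + R(x) y = 0 with P(x) = 1, Q(x) = 2x, R(x) = -4, and match powers of x.
Initial conditions: a_0 = 1, a_1 = 2.
Setting the coefficient of each power of x to zero and solving order by order (substituting the coefficients already found):
  x^0: 2 a_2 - 4 a_0 = 0  ->  2 a_2 = 4 a_0 = 4  ->  a_2 = 2
  x^1: 6 a_3 - 2 a_1 = 0  ->  6 a_3 = 2 a_1 = 4  ->  a_3 = 2/3
  x^2: 12 a_4 = 0  ->  a_4 = 0
  x^3: 20 a_5 + 2 a_3 = 0  ->  20 a_5 = -2 a_3 = -4/3  ->  a_5 = -1/15
Truncated series: y(x) = 1 + 2 x + 2 x^2 + (2/3) x^3 - (1/15) x^5 + O(x^6).

a_0 = 1; a_1 = 2; a_2 = 2; a_3 = 2/3; a_4 = 0; a_5 = -1/15


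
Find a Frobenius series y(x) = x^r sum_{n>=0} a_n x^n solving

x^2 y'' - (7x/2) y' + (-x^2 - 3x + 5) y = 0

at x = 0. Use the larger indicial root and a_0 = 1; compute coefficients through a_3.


Write in Frobenius form y'' + (p(x)/x) y' + (q(x)/x^2) y = 0:
  p(x) = -7/2,  q(x) = -x^2 - 3x + 5.
Indicial equation: r(r-1) + (-7/2) r + (5) = 0 -> roots r_1 = 5/2, r_2 = 2.
Take r = r_1 = 5/2. Let y(x) = x^r sum_{n>=0} a_n x^n with a_0 = 1.
Substitute y = x^r sum a_n x^n and match x^{r+n}. The recurrence is
  D(n) a_n - 3 a_{n-1} - 1 a_{n-2} = 0,  where D(n) = (r+n)(r+n-1) + (-7/2)(r+n) + (5).
  a_n = [3 a_{n-1} + 1 a_{n-2}] / D(n).
Since the indicial polynomial factors as (r - r_1)(r - r_2), D(n) = (r_1 + n - r_1)(r_1 + n - r_2) = n(n + 1/2).
Evaluating step by step (a_0 = 1):
  n = 1: D(1) = 1(1 + 1/2) = 3/2; numerator = 3(1) = 3; a_1 = (3)/(3/2) = 2
  n = 2: D(2) = 2(2 + 1/2) = 5; numerator = 3(2) + 1(1) = 7; a_2 = (7)/(5) = 7/5
  n = 3: D(3) = 3(3 + 1/2) = 21/2; numerator = 3(7/5) + 1(2) = 31/5; a_3 = (31/5)/(21/2) = 62/105

r = 5/2; a_0 = 1; a_1 = 2; a_2 = 7/5; a_3 = 62/105


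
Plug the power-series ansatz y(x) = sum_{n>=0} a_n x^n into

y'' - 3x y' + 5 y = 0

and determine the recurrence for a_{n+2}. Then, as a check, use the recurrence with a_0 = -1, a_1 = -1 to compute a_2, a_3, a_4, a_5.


Substitute y = sum_n a_n x^n.
y''(x) has coefficient (n+2)(n+1) a_{n+2} at x^n;
-3 x y'(x) has coefficient -3 n a_n at x^n (shift);
5 y(x) has coefficient 5 a_n at x^n.
Matching x^n: (n+2)(n+1) a_{n+2} + (-3n + 5) a_n = 0.
Thus a_{n+2} = (3n - 5) / ((n+1)(n+2)) * a_n.

Check with a_0 = -1, a_1 = -1 (apply the recurrence for n = 0, 1, 2, 3): a_0 = -1, a_1 = -1, a_2 = 5/2, a_3 = 1/3, a_4 = 5/24, a_5 = 1/15.

a_(n+2) = (3n - 5) / ((n+1)(n+2)) * a_n; check: a_0 = -1, a_1 = -1, a_2 = 5/2, a_3 = 1/3, a_4 = 5/24, a_5 = 1/15


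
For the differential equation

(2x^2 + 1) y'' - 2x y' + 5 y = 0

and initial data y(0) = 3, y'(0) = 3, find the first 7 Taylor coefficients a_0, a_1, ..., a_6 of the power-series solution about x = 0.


Ansatz: y(x) = sum_{n>=0} a_n x^n, so y'(x) = sum_{n>=1} n a_n x^(n-1) and y''(x) = sum_{n>=2} n(n-1) a_n x^(n-2).
Substitute into P(x) y'' + Q(x) y' + R(x) y = 0 with P(x) = 2x^2 + 1, Q(x) = -2x, R(x) = 5, and match powers of x.
Initial conditions: a_0 = 3, a_1 = 3.
Setting the coefficient of each power of x to zero and solving order by order (substituting the coefficients already found):
  x^0: 2 a_2 + 5 a_0 = 0  ->  2 a_2 = -5 a_0 = -15  ->  a_2 = -15/2
  x^1: 6 a_3 + 3 a_1 = 0  ->  6 a_3 = -3 a_1 = -9  ->  a_3 = -3/2
  x^2: 12 a_4 + 5 a_2 = 0  ->  12 a_4 = -5 a_2 = 75/2  ->  a_4 = 25/8
  x^3: 20 a_5 + 11 a_3 = 0  ->  20 a_5 = -11 a_3 = 33/2  ->  a_5 = 33/40
  x^4: 30 a_6 + 21 a_4 = 0  ->  30 a_6 = -21 a_4 = -525/8  ->  a_6 = -35/16
Truncated series: y(x) = 3 + 3 x - (15/2) x^2 - (3/2) x^3 + (25/8) x^4 + (33/40) x^5 - (35/16) x^6 + O(x^7).

a_0 = 3; a_1 = 3; a_2 = -15/2; a_3 = -3/2; a_4 = 25/8; a_5 = 33/40; a_6 = -35/16


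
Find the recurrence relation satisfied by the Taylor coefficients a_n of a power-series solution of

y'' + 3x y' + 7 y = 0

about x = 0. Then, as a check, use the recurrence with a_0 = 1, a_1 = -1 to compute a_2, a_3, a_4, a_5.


Substitute y = sum_n a_n x^n.
y''(x) has coefficient (n+2)(n+1) a_{n+2} at x^n;
3 x y'(x) has coefficient 3 n a_n at x^n (shift);
7 y(x) has coefficient 7 a_n at x^n.
Matching x^n: (n+2)(n+1) a_{n+2} + (3n + 7) a_n = 0.
Thus a_{n+2} = (-3n - 7) / ((n+1)(n+2)) * a_n.

Check with a_0 = 1, a_1 = -1 (apply the recurrence for n = 0, 1, 2, 3): a_0 = 1, a_1 = -1, a_2 = -7/2, a_3 = 5/3, a_4 = 91/24, a_5 = -4/3.

a_(n+2) = (-3n - 7) / ((n+1)(n+2)) * a_n; check: a_0 = 1, a_1 = -1, a_2 = -7/2, a_3 = 5/3, a_4 = 91/24, a_5 = -4/3


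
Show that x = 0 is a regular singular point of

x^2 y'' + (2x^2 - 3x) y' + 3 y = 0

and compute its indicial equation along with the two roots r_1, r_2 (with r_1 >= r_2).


Divide by x^2 to reach normal form y'' + P_1(x) y' + P_2(x) y = 0 with P_1(x) = 2 - 3/x and P_2(x) = 3/x^2.
x = 0 is a singular point because the y'-coefficient 2 - 3/x has a pole at x = 0 and the y-coefficient 3/x^2 has a pole at x = 0.
It is a regular singular point because x P_1(x) = p(x) = 2x - 3 and x^2 P_2(x) = q(x) = 3 are polynomials, hence analytic at x = 0.
p(0) = -3,  q(0) = 3.
Indicial equation: r(r-1) + p(0) r + q(0) = 0, i.e. r^2 + (p(0) - 1) r + q(0) = 0, i.e. r^2 - 4 r + 3 = 0.
Discriminant: (-4)^2 - 4(3) = 4, so r = (4 ± 2)/2.
Solving: r_1 = 3, r_2 = 1.

indicial: r^2 - 4 r + 3 = 0; roots r_1 = 3, r_2 = 1


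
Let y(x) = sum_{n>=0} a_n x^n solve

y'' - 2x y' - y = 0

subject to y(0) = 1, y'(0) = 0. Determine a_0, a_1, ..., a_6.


Ansatz: y(x) = sum_{n>=0} a_n x^n, so y'(x) = sum_{n>=1} n a_n x^(n-1) and y''(x) = sum_{n>=2} n(n-1) a_n x^(n-2).
Substitute into P(x) y'' + Q(x) y' + R(x) y = 0 with P(x) = 1, Q(x) = -2x, R(x) = -1, and match powers of x.
Initial conditions: a_0 = 1, a_1 = 0.
Setting the coefficient of each power of x to zero and solving order by order (substituting the coefficients already found):
  x^0: 2 a_2 - a_0 = 0  ->  2 a_2 = a_0 = 1  ->  a_2 = 1/2
  x^1: 6 a_3 - 3 a_1 = 0  ->  6 a_3 = 3 a_1 = 0  ->  a_3 = 0
  x^2: 12 a_4 - 5 a_2 = 0  ->  12 a_4 = 5 a_2 = 5/2  ->  a_4 = 5/24
  x^3: 20 a_5 - 7 a_3 = 0  ->  20 a_5 = 7 a_3 = 0  ->  a_5 = 0
  x^4: 30 a_6 - 9 a_4 = 0  ->  30 a_6 = 9 a_4 = 15/8  ->  a_6 = 1/16
Truncated series: y(x) = 1 + (1/2) x^2 + (5/24) x^4 + (1/16) x^6 + O(x^7).

a_0 = 1; a_1 = 0; a_2 = 1/2; a_3 = 0; a_4 = 5/24; a_5 = 0; a_6 = 1/16


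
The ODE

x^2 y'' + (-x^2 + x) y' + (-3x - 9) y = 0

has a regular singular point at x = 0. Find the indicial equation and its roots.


Divide by x^2 to reach normal form y'' + P_1(x) y' + P_2(x) y = 0 with P_1(x) = -1 + 1/x and P_2(x) = -3/x - 9/x^2.
x = 0 is a singular point because the y'-coefficient -1 + 1/x has a pole at x = 0 and the y-coefficient -3/x - 9/x^2 has a pole at x = 0.
It is a regular singular point because x P_1(x) = p(x) = 1 - x and x^2 P_2(x) = q(x) = -3x - 9 are polynomials, hence analytic at x = 0.
p(0) = 1,  q(0) = -9.
Indicial equation: r(r-1) + p(0) r + q(0) = 0, i.e. r^2 + (p(0) - 1) r + q(0) = 0, i.e. r^2 - 9 = 0.
Discriminant: (0)^2 - 4(-9) = 36, so r = (0 ± 6)/2.
Solving: r_1 = 3, r_2 = -3.

indicial: r^2 - 9 = 0; roots r_1 = 3, r_2 = -3


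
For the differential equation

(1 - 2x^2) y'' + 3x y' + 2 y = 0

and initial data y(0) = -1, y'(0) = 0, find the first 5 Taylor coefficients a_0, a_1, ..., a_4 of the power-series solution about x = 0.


Ansatz: y(x) = sum_{n>=0} a_n x^n, so y'(x) = sum_{n>=1} n a_n x^(n-1) and y''(x) = sum_{n>=2} n(n-1) a_n x^(n-2).
Substitute into P(x) y'' + Q(x) y' + R(x) y = 0 with P(x) = 1 - 2x^2, Q(x) = 3x, R(x) = 2, and match powers of x.
Initial conditions: a_0 = -1, a_1 = 0.
Setting the coefficient of each power of x to zero and solving order by order (substituting the coefficients already found):
  x^0: 2 a_2 + 2 a_0 = 0  ->  2 a_2 = -2 a_0 = 2  ->  a_2 = 1
  x^1: 6 a_3 + 5 a_1 = 0  ->  6 a_3 = -5 a_1 = 0  ->  a_3 = 0
  x^2: 12 a_4 + 4 a_2 = 0  ->  12 a_4 = -4 a_2 = -4  ->  a_4 = -1/3
Truncated series: y(x) = -1 + x^2 - (1/3) x^4 + O(x^5).

a_0 = -1; a_1 = 0; a_2 = 1; a_3 = 0; a_4 = -1/3


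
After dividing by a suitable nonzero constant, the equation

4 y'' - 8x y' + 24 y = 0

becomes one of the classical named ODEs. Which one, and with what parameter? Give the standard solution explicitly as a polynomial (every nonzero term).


All three coefficients share the factor 4; dividing through by 4 gives  y'' - 2x y' + 6 y = 0.
This matches the Hermite equation y'' - 2x y' + 2n y = 0 with 2n = 6, so n = 3; the polynomial solution is H_3(x).
With y = sum_k a_k x^k, matching x^k gives (k+2)(k+1) a_{k+2} = 2(k - n) a_k = 2(k - 3) a_k. The right side vanishes at k = 3, so the series with the parity of 3 terminates at degree 3.
Standard normalization: leading coefficient of H_n is 2^n, so a_3 = 2^3 = 8. Work downward with a_k = (k+1)(k+2) a_{k+2} / (2(k - n)):
  a_1 = (2)(3)(8) / (2(1 - 3)) = 48/(-4) = -12
Hence H_3(x) = 8 x^3 - 12 x.

H_3(x); series = 8 x^3 - 12 x


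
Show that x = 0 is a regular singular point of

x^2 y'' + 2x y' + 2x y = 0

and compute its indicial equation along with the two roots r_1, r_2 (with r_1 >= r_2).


Divide by x^2 to reach normal form y'' + P_1(x) y' + P_2(x) y = 0 with P_1(x) = 2/x and P_2(x) = 2/x.
x = 0 is a singular point because the y'-coefficient 2/x has a pole at x = 0 and the y-coefficient 2/x has a pole at x = 0.
It is a regular singular point because x P_1(x) = p(x) = 2 and x^2 P_2(x) = q(x) = 2x are polynomials, hence analytic at x = 0.
p(0) = 2,  q(0) = 0.
Indicial equation: r(r-1) + p(0) r + q(0) = 0, i.e. r^2 + (p(0) - 1) r + q(0) = 0, i.e. r^2 + 1 r = 0.
Discriminant: (1)^2 - 4(0) = 1, so r = (-1 ± 1)/2.
Solving: r_1 = 0, r_2 = -1.

indicial: r^2 + 1 r = 0; roots r_1 = 0, r_2 = -1


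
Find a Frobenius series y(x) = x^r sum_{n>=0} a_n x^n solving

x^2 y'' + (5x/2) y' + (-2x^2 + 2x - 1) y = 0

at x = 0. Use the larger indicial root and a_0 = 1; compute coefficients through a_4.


Write in Frobenius form y'' + (p(x)/x) y' + (q(x)/x^2) y = 0:
  p(x) = 5/2,  q(x) = -2x^2 + 2x - 1.
Indicial equation: r(r-1) + (5/2) r + (-1) = 0 -> roots r_1 = 1/2, r_2 = -2.
Take r = r_1 = 1/2. Let y(x) = x^r sum_{n>=0} a_n x^n with a_0 = 1.
Substitute y = x^r sum a_n x^n and match x^{r+n}. The recurrence is
  D(n) a_n + 2 a_{n-1} - 2 a_{n-2} = 0,  where D(n) = (r+n)(r+n-1) + (5/2)(r+n) + (-1).
  a_n = [-2 a_{n-1} + 2 a_{n-2}] / D(n).
Since the indicial polynomial factors as (r - r_1)(r - r_2), D(n) = (r_1 + n - r_1)(r_1 + n - r_2) = n(n + 5/2).
Evaluating step by step (a_0 = 1):
  n = 1: D(1) = 1(1 + 5/2) = 7/2; numerator = -2(1) = -2; a_1 = (-2)/(7/2) = -4/7
  n = 2: D(2) = 2(2 + 5/2) = 9; numerator = -2(-4/7) + 2(1) = 22/7; a_2 = (22/7)/(9) = 22/63
  n = 3: D(3) = 3(3 + 5/2) = 33/2; numerator = -2(22/63) + 2(-4/7) = -116/63; a_3 = (-116/63)/(33/2) = -232/2079
  n = 4: D(4) = 4(4 + 5/2) = 26; numerator = -2(-232/2079) + 2(22/63) = 1916/2079; a_4 = (1916/2079)/(26) = 958/27027

r = 1/2; a_0 = 1; a_1 = -4/7; a_2 = 22/63; a_3 = -232/2079; a_4 = 958/27027


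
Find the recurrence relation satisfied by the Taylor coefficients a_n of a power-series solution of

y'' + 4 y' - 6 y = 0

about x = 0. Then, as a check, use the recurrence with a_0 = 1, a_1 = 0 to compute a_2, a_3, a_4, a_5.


Substitute y = sum_n a_n x^n.
y''(x) has coefficient (n+2)(n+1) a_{n+2} at x^n;
4 y'(x) has coefficient 4 (n+1) a_{n+1} at x^n;
-6 y(x) has coefficient -6 a_n at x^n.
Matching x^n: (n+2)(n+1) a_{n+2} + 4 (n+1) a_{n+1} - 6 a_n = 0.
Thus a_{n+2} = [-4 (n+1) a_{n+1} + 6 a_n] / ((n+1)(n+2)).

Check with a_0 = 1, a_1 = 0 (apply the recurrence for n = 0, 1, 2, 3): a_0 = 1, a_1 = 0, a_2 = 3, a_3 = -4, a_4 = 11/2, a_5 = -28/5.

a_(n+2) = [-4 (n+1) a_(n+1) + 6 a_n] / ((n+1)(n+2)); check: a_0 = 1, a_1 = 0, a_2 = 3, a_3 = -4, a_4 = 11/2, a_5 = -28/5


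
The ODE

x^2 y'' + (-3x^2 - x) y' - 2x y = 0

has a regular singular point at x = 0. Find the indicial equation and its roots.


Divide by x^2 to reach normal form y'' + P_1(x) y' + P_2(x) y = 0 with P_1(x) = -3 - 1/x and P_2(x) = -2/x.
x = 0 is a singular point because the y'-coefficient -3 - 1/x has a pole at x = 0 and the y-coefficient -2/x has a pole at x = 0.
It is a regular singular point because x P_1(x) = p(x) = -3x - 1 and x^2 P_2(x) = q(x) = -2x are polynomials, hence analytic at x = 0.
p(0) = -1,  q(0) = 0.
Indicial equation: r(r-1) + p(0) r + q(0) = 0, i.e. r^2 + (p(0) - 1) r + q(0) = 0, i.e. r^2 - 2 r = 0.
Discriminant: (-2)^2 - 4(0) = 4, so r = (2 ± 2)/2.
Solving: r_1 = 2, r_2 = 0.

indicial: r^2 - 2 r = 0; roots r_1 = 2, r_2 = 0


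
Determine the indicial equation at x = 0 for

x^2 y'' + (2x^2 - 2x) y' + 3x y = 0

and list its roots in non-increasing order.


Divide by x^2 to reach normal form y'' + P_1(x) y' + P_2(x) y = 0 with P_1(x) = 2 - 2/x and P_2(x) = 3/x.
x = 0 is a singular point because the y'-coefficient 2 - 2/x has a pole at x = 0 and the y-coefficient 3/x has a pole at x = 0.
It is a regular singular point because x P_1(x) = p(x) = 2x - 2 and x^2 P_2(x) = q(x) = 3x are polynomials, hence analytic at x = 0.
p(0) = -2,  q(0) = 0.
Indicial equation: r(r-1) + p(0) r + q(0) = 0, i.e. r^2 + (p(0) - 1) r + q(0) = 0, i.e. r^2 - 3 r = 0.
Discriminant: (-3)^2 - 4(0) = 9, so r = (3 ± 3)/2.
Solving: r_1 = 3, r_2 = 0.

indicial: r^2 - 3 r = 0; roots r_1 = 3, r_2 = 0


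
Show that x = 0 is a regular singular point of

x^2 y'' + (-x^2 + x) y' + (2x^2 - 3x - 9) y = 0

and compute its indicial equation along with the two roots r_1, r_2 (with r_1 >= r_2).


Divide by x^2 to reach normal form y'' + P_1(x) y' + P_2(x) y = 0 with P_1(x) = -1 + 1/x and P_2(x) = 2 - 3/x - 9/x^2.
x = 0 is a singular point because the y'-coefficient -1 + 1/x has a pole at x = 0 and the y-coefficient 2 - 3/x - 9/x^2 has a pole at x = 0.
It is a regular singular point because x P_1(x) = p(x) = 1 - x and x^2 P_2(x) = q(x) = 2x^2 - 3x - 9 are polynomials, hence analytic at x = 0.
p(0) = 1,  q(0) = -9.
Indicial equation: r(r-1) + p(0) r + q(0) = 0, i.e. r^2 + (p(0) - 1) r + q(0) = 0, i.e. r^2 - 9 = 0.
Discriminant: (0)^2 - 4(-9) = 36, so r = (0 ± 6)/2.
Solving: r_1 = 3, r_2 = -3.

indicial: r^2 - 9 = 0; roots r_1 = 3, r_2 = -3


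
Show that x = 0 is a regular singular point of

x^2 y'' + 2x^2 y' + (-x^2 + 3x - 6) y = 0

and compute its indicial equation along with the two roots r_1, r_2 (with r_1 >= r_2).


Divide by x^2 to reach normal form y'' + P_1(x) y' + P_2(x) y = 0 with P_1(x) = 2 and P_2(x) = -1 + 3/x - 6/x^2.
x = 0 is a singular point because the y-coefficient -1 + 3/x - 6/x^2 has a pole at x = 0.
It is a regular singular point because x P_1(x) = p(x) = 2x and x^2 P_2(x) = q(x) = -x^2 + 3x - 6 are polynomials, hence analytic at x = 0.
p(0) = 0,  q(0) = -6.
Indicial equation: r(r-1) + p(0) r + q(0) = 0, i.e. r^2 + (p(0) - 1) r + q(0) = 0, i.e. r^2 - 1 r - 6 = 0.
Discriminant: (-1)^2 - 4(-6) = 25, so r = (1 ± 5)/2.
Solving: r_1 = 3, r_2 = -2.

indicial: r^2 - 1 r - 6 = 0; roots r_1 = 3, r_2 = -2


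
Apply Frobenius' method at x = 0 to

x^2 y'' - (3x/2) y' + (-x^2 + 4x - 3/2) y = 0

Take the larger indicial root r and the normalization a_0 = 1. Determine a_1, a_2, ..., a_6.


Write in Frobenius form y'' + (p(x)/x) y' + (q(x)/x^2) y = 0:
  p(x) = -3/2,  q(x) = -x^2 + 4x - 3/2.
Indicial equation: r(r-1) + (-3/2) r + (-3/2) = 0 -> roots r_1 = 3, r_2 = -1/2.
Take r = r_1 = 3. Let y(x) = x^r sum_{n>=0} a_n x^n with a_0 = 1.
Substitute y = x^r sum a_n x^n and match x^{r+n}. The recurrence is
  D(n) a_n + 4 a_{n-1} - 1 a_{n-2} = 0,  where D(n) = (r+n)(r+n-1) + (-3/2)(r+n) + (-3/2).
  a_n = [-4 a_{n-1} + 1 a_{n-2}] / D(n).
Since the indicial polynomial factors as (r - r_1)(r - r_2), D(n) = (r_1 + n - r_1)(r_1 + n - r_2) = n(n + 7/2).
Evaluating step by step (a_0 = 1):
  n = 1: D(1) = 1(1 + 7/2) = 9/2; numerator = -4(1) = -4; a_1 = (-4)/(9/2) = -8/9
  n = 2: D(2) = 2(2 + 7/2) = 11; numerator = -4(-8/9) + 1(1) = 41/9; a_2 = (41/9)/(11) = 41/99
  n = 3: D(3) = 3(3 + 7/2) = 39/2; numerator = -4(41/99) + 1(-8/9) = -28/11; a_3 = (-28/11)/(39/2) = -56/429
  n = 4: D(4) = 4(4 + 7/2) = 30; numerator = -4(-56/429) + 1(41/99) = 1205/1287; a_4 = (1205/1287)/(30) = 241/7722
  n = 5: D(5) = 5(5 + 7/2) = 85/2; numerator = -4(241/7722) + 1(-56/429) = -986/3861; a_5 = (-986/3861)/(85/2) = -116/19305
  n = 6: D(6) = 6(6 + 7/2) = 57; numerator = -4(-116/19305) + 1(241/7722) = 79/1430; a_6 = (79/1430)/(57) = 79/81510

r = 3; a_0 = 1; a_1 = -8/9; a_2 = 41/99; a_3 = -56/429; a_4 = 241/7722; a_5 = -116/19305; a_6 = 79/81510


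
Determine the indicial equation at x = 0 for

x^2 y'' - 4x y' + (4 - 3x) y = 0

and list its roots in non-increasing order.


Divide by x^2 to reach normal form y'' + P_1(x) y' + P_2(x) y = 0 with P_1(x) = -4/x and P_2(x) = -3/x + 4/x^2.
x = 0 is a singular point because the y'-coefficient -4/x has a pole at x = 0 and the y-coefficient -3/x + 4/x^2 has a pole at x = 0.
It is a regular singular point because x P_1(x) = p(x) = -4 and x^2 P_2(x) = q(x) = 4 - 3x are polynomials, hence analytic at x = 0.
p(0) = -4,  q(0) = 4.
Indicial equation: r(r-1) + p(0) r + q(0) = 0, i.e. r^2 + (p(0) - 1) r + q(0) = 0, i.e. r^2 - 5 r + 4 = 0.
Discriminant: (-5)^2 - 4(4) = 9, so r = (5 ± 3)/2.
Solving: r_1 = 4, r_2 = 1.

indicial: r^2 - 5 r + 4 = 0; roots r_1 = 4, r_2 = 1


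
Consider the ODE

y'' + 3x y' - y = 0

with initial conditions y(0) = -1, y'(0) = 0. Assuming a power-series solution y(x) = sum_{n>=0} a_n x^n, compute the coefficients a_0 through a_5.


Ansatz: y(x) = sum_{n>=0} a_n x^n, so y'(x) = sum_{n>=1} n a_n x^(n-1) and y''(x) = sum_{n>=2} n(n-1) a_n x^(n-2).
Substitute into P(x) y'' + Q(x) y' + R(x) y = 0 with P(x) = 1, Q(x) = 3x, R(x) = -1, and match powers of x.
Initial conditions: a_0 = -1, a_1 = 0.
Setting the coefficient of each power of x to zero and solving order by order (substituting the coefficients already found):
  x^0: 2 a_2 - a_0 = 0  ->  2 a_2 = a_0 = -1  ->  a_2 = -1/2
  x^1: 6 a_3 + 2 a_1 = 0  ->  6 a_3 = -2 a_1 = 0  ->  a_3 = 0
  x^2: 12 a_4 + 5 a_2 = 0  ->  12 a_4 = -5 a_2 = 5/2  ->  a_4 = 5/24
  x^3: 20 a_5 + 8 a_3 = 0  ->  20 a_5 = -8 a_3 = 0  ->  a_5 = 0
Truncated series: y(x) = -1 - (1/2) x^2 + (5/24) x^4 + O(x^6).

a_0 = -1; a_1 = 0; a_2 = -1/2; a_3 = 0; a_4 = 5/24; a_5 = 0


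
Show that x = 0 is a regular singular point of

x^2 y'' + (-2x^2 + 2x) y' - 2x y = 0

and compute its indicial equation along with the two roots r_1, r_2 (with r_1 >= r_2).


Divide by x^2 to reach normal form y'' + P_1(x) y' + P_2(x) y = 0 with P_1(x) = -2 + 2/x and P_2(x) = -2/x.
x = 0 is a singular point because the y'-coefficient -2 + 2/x has a pole at x = 0 and the y-coefficient -2/x has a pole at x = 0.
It is a regular singular point because x P_1(x) = p(x) = 2 - 2x and x^2 P_2(x) = q(x) = -2x are polynomials, hence analytic at x = 0.
p(0) = 2,  q(0) = 0.
Indicial equation: r(r-1) + p(0) r + q(0) = 0, i.e. r^2 + (p(0) - 1) r + q(0) = 0, i.e. r^2 + 1 r = 0.
Discriminant: (1)^2 - 4(0) = 1, so r = (-1 ± 1)/2.
Solving: r_1 = 0, r_2 = -1.

indicial: r^2 + 1 r = 0; roots r_1 = 0, r_2 = -1


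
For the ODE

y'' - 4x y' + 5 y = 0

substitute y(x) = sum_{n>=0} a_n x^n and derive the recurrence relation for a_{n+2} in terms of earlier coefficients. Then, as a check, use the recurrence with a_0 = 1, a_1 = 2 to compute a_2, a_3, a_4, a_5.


Substitute y = sum_n a_n x^n.
y''(x) has coefficient (n+2)(n+1) a_{n+2} at x^n;
-4 x y'(x) has coefficient -4 n a_n at x^n (shift);
5 y(x) has coefficient 5 a_n at x^n.
Matching x^n: (n+2)(n+1) a_{n+2} + (-4n + 5) a_n = 0.
Thus a_{n+2} = (4n - 5) / ((n+1)(n+2)) * a_n.

Check with a_0 = 1, a_1 = 2 (apply the recurrence for n = 0, 1, 2, 3): a_0 = 1, a_1 = 2, a_2 = -5/2, a_3 = -1/3, a_4 = -5/8, a_5 = -7/60.

a_(n+2) = (4n - 5) / ((n+1)(n+2)) * a_n; check: a_0 = 1, a_1 = 2, a_2 = -5/2, a_3 = -1/3, a_4 = -5/8, a_5 = -7/60


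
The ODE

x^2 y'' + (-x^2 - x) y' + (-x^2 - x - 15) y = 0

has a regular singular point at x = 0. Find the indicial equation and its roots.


Divide by x^2 to reach normal form y'' + P_1(x) y' + P_2(x) y = 0 with P_1(x) = -1 - 1/x and P_2(x) = -1 - 1/x - 15/x^2.
x = 0 is a singular point because the y'-coefficient -1 - 1/x has a pole at x = 0 and the y-coefficient -1 - 1/x - 15/x^2 has a pole at x = 0.
It is a regular singular point because x P_1(x) = p(x) = -x - 1 and x^2 P_2(x) = q(x) = -x^2 - x - 15 are polynomials, hence analytic at x = 0.
p(0) = -1,  q(0) = -15.
Indicial equation: r(r-1) + p(0) r + q(0) = 0, i.e. r^2 + (p(0) - 1) r + q(0) = 0, i.e. r^2 - 2 r - 15 = 0.
Discriminant: (-2)^2 - 4(-15) = 64, so r = (2 ± 8)/2.
Solving: r_1 = 5, r_2 = -3.

indicial: r^2 - 2 r - 15 = 0; roots r_1 = 5, r_2 = -3


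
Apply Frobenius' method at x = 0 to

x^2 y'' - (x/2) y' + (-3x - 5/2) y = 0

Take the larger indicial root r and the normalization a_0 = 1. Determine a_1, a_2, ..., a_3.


Write in Frobenius form y'' + (p(x)/x) y' + (q(x)/x^2) y = 0:
  p(x) = -1/2,  q(x) = -3x - 5/2.
Indicial equation: r(r-1) + (-1/2) r + (-5/2) = 0 -> roots r_1 = 5/2, r_2 = -1.
Take r = r_1 = 5/2. Let y(x) = x^r sum_{n>=0} a_n x^n with a_0 = 1.
Substitute y = x^r sum a_n x^n and match x^{r+n}. The recurrence is
  D(n) a_n - 3 a_{n-1} = 0,  where D(n) = (r+n)(r+n-1) + (-1/2)(r+n) + (-5/2).
  a_n = 3 / D(n) * a_{n-1}.
Since the indicial polynomial factors as (r - r_1)(r - r_2), D(n) = (r_1 + n - r_1)(r_1 + n - r_2) = n(n + 7/2).
Evaluating step by step (a_0 = 1):
  n = 1: D(1) = 1(1 + 7/2) = 9/2; numerator = 3(1) = 3; a_1 = (3)/(9/2) = 2/3
  n = 2: D(2) = 2(2 + 7/2) = 11; numerator = 3(2/3) = 2; a_2 = (2)/(11) = 2/11
  n = 3: D(3) = 3(3 + 7/2) = 39/2; numerator = 3(2/11) = 6/11; a_3 = (6/11)/(39/2) = 4/143

r = 5/2; a_0 = 1; a_1 = 2/3; a_2 = 2/11; a_3 = 4/143


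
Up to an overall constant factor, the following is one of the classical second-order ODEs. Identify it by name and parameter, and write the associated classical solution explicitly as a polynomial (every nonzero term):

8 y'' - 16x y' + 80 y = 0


All three coefficients share the factor 8; dividing through by 8 gives  y'' - 2x y' + 10 y = 0.
This matches the Hermite equation y'' - 2x y' + 2n y = 0 with 2n = 10, so n = 5; the polynomial solution is H_5(x).
With y = sum_k a_k x^k, matching x^k gives (k+2)(k+1) a_{k+2} = 2(k - n) a_k = 2(k - 5) a_k. The right side vanishes at k = 5, so the series with the parity of 5 terminates at degree 5.
Standard normalization: leading coefficient of H_n is 2^n, so a_5 = 2^5 = 32. Work downward with a_k = (k+1)(k+2) a_{k+2} / (2(k - n)):
  a_3 = (4)(5)(32) / (2(3 - 5)) = 640/(-4) = -160
  a_1 = (2)(3)(-160) / (2(1 - 5)) = -960/(-8) = 120
Hence H_5(x) = 32 x^5 - 160 x^3 + 120 x.

H_5(x); series = 32 x^5 - 160 x^3 + 120 x


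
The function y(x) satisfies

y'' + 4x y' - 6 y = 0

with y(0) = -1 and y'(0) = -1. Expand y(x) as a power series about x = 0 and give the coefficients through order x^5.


Ansatz: y(x) = sum_{n>=0} a_n x^n, so y'(x) = sum_{n>=1} n a_n x^(n-1) and y''(x) = sum_{n>=2} n(n-1) a_n x^(n-2).
Substitute into P(x) y'' + Q(x) y' + R(x) y = 0 with P(x) = 1, Q(x) = 4x, R(x) = -6, and match powers of x.
Initial conditions: a_0 = -1, a_1 = -1.
Setting the coefficient of each power of x to zero and solving order by order (substituting the coefficients already found):
  x^0: 2 a_2 - 6 a_0 = 0  ->  2 a_2 = 6 a_0 = -6  ->  a_2 = -3
  x^1: 6 a_3 - 2 a_1 = 0  ->  6 a_3 = 2 a_1 = -2  ->  a_3 = -1/3
  x^2: 12 a_4 + 2 a_2 = 0  ->  12 a_4 = -2 a_2 = 6  ->  a_4 = 1/2
  x^3: 20 a_5 + 6 a_3 = 0  ->  20 a_5 = -6 a_3 = 2  ->  a_5 = 1/10
Truncated series: y(x) = -1 - x - 3 x^2 - (1/3) x^3 + (1/2) x^4 + (1/10) x^5 + O(x^6).

a_0 = -1; a_1 = -1; a_2 = -3; a_3 = -1/3; a_4 = 1/2; a_5 = 1/10


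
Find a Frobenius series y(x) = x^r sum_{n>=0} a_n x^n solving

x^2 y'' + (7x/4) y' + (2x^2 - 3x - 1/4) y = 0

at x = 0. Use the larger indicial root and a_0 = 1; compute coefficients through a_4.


Write in Frobenius form y'' + (p(x)/x) y' + (q(x)/x^2) y = 0:
  p(x) = 7/4,  q(x) = 2x^2 - 3x - 1/4.
Indicial equation: r(r-1) + (7/4) r + (-1/4) = 0 -> roots r_1 = 1/4, r_2 = -1.
Take r = r_1 = 1/4. Let y(x) = x^r sum_{n>=0} a_n x^n with a_0 = 1.
Substitute y = x^r sum a_n x^n and match x^{r+n}. The recurrence is
  D(n) a_n - 3 a_{n-1} + 2 a_{n-2} = 0,  where D(n) = (r+n)(r+n-1) + (7/4)(r+n) + (-1/4).
  a_n = [3 a_{n-1} - 2 a_{n-2}] / D(n).
Since the indicial polynomial factors as (r - r_1)(r - r_2), D(n) = (r_1 + n - r_1)(r_1 + n - r_2) = n(n + 5/4).
Evaluating step by step (a_0 = 1):
  n = 1: D(1) = 1(1 + 5/4) = 9/4; numerator = 3(1) = 3; a_1 = (3)/(9/4) = 4/3
  n = 2: D(2) = 2(2 + 5/4) = 13/2; numerator = 3(4/3) - 2(1) = 2; a_2 = (2)/(13/2) = 4/13
  n = 3: D(3) = 3(3 + 5/4) = 51/4; numerator = 3(4/13) - 2(4/3) = -68/39; a_3 = (-68/39)/(51/4) = -16/117
  n = 4: D(4) = 4(4 + 5/4) = 21; numerator = 3(-16/117) - 2(4/13) = -40/39; a_4 = (-40/39)/(21) = -40/819

r = 1/4; a_0 = 1; a_1 = 4/3; a_2 = 4/13; a_3 = -16/117; a_4 = -40/819


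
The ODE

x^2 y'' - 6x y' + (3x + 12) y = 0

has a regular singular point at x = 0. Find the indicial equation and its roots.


Divide by x^2 to reach normal form y'' + P_1(x) y' + P_2(x) y = 0 with P_1(x) = -6/x and P_2(x) = 3/x + 12/x^2.
x = 0 is a singular point because the y'-coefficient -6/x has a pole at x = 0 and the y-coefficient 3/x + 12/x^2 has a pole at x = 0.
It is a regular singular point because x P_1(x) = p(x) = -6 and x^2 P_2(x) = q(x) = 3x + 12 are polynomials, hence analytic at x = 0.
p(0) = -6,  q(0) = 12.
Indicial equation: r(r-1) + p(0) r + q(0) = 0, i.e. r^2 + (p(0) - 1) r + q(0) = 0, i.e. r^2 - 7 r + 12 = 0.
Discriminant: (-7)^2 - 4(12) = 1, so r = (7 ± 1)/2.
Solving: r_1 = 4, r_2 = 3.

indicial: r^2 - 7 r + 12 = 0; roots r_1 = 4, r_2 = 3
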